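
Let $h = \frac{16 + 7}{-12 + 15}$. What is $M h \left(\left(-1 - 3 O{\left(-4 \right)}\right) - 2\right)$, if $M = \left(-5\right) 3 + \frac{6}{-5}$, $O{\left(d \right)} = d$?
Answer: $- \frac{5589}{5} \approx -1117.8$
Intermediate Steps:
$h = \frac{23}{3} \approx 7.6667$
$M = - \frac{81}{5}$ ($M = -15 + 6 \left(- \frac{1}{5}\right) = -15 - \frac{6}{5} = - \frac{81}{5} \approx -16.2$)
$M h \left(\left(-1 - 3 O{\left(-4 \right)}\right) - 2\right) = - \frac{81 \frac{23 \left(\left(-1 - -12\right) - 2\right)}{3}}{5} = - \frac{81 \frac{23 \left(\left(-1 + 12\right) - 2\right)}{3}}{5} = - \frac{81 \frac{23 \left(11 - 2\right)}{3}}{5} = - \frac{81 \cdot \frac{23}{3} \cdot 9}{5} = \left(- \frac{81}{5}\right) 69 = - \frac{5589}{5}$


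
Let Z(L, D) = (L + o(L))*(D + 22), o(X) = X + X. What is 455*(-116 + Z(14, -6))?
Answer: 252980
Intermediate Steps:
o(X) = 2*X
Z(L, D) = 3*L*(22 + D) (Z(L, D) = (L + 2*L)*(D + 22) = (3*L)*(22 + D) = 3*L*(22 + D))
455*(-116 + Z(14, -6)) = 455*(-116 + 3*14*(22 - 6)) = 455*(-116 + 3*14*16) = 455*(-116 + 672) = 455*556 = 252980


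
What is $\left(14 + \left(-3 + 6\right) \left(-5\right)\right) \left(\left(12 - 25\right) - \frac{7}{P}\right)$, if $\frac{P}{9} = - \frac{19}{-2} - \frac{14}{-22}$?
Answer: $\frac{26245}{2007} \approx 13.077$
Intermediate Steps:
$P = \frac{2007}{22}$ ($P = 9 \left(- \frac{19}{-2} - \frac{14}{-22}\right) = 9 \left(\left(-19\right) \left(- \frac{1}{2}\right) - - \frac{7}{11}\right) = 9 \left(\frac{19}{2} + \frac{7}{11}\right) = 9 \cdot \frac{223}{22} = \frac{2007}{22} \approx 91.227$)
$\left(14 + \left(-3 + 6\right) \left(-5\right)\right) \left(\left(12 - 25\right) - \frac{7}{P}\right) = \left(14 + \left(-3 + 6\right) \left(-5\right)\right) \left(\left(12 - 25\right) - \frac{7}{\frac{2007}{22}}\right) = \left(14 + 3 \left(-5\right)\right) \left(-13 - \frac{154}{2007}\right) = \left(14 - 15\right) \left(-13 - \frac{154}{2007}\right) = \left(-1\right) \left(- \frac{26245}{2007}\right) = \frac{26245}{2007}$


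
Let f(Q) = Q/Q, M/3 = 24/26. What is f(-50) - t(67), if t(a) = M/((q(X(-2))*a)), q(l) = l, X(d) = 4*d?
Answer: 1751/1742 ≈ 1.0052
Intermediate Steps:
M = 36/13 (M = 3*(24/26) = 3*(24*(1/26)) = 3*(12/13) = 36/13 ≈ 2.7692)
f(Q) = 1
t(a) = -9/(26*a) (t(a) = 36/(13*(((4*(-2))*a))) = 36/(13*((-8*a))) = 36*(-1/(8*a))/13 = -9/(26*a))
f(-50) - t(67) = 1 - (-9)/(26*67) = 1 - 1*(-9/1742) = 1 + 9/1742 = 1751/1742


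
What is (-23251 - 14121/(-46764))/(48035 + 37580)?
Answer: -40270209/148285180 ≈ -0.27157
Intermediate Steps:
(-23251 - 14121/(-46764))/(48035 + 37580) = (-23251 - 14121*(-1/46764))/85615 = (-23251 + 523/1732)*(1/85615) = -40270209/1732*1/85615 = -40270209/148285180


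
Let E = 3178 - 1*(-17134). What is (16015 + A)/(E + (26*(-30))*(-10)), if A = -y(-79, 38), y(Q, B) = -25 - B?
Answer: 8039/14056 ≈ 0.57193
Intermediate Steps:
E = 20312 (E = 3178 + 17134 = 20312)
A = 63 (A = -(-25 - 1*38) = -(-25 - 38) = -1*(-63) = 63)
(16015 + A)/(E + (26*(-30))*(-10)) = (16015 + 63)/(20312 + (26*(-30))*(-10)) = 16078/(20312 - 780*(-10)) = 16078/(20312 + 7800) = 16078/28112 = 16078*(1/28112) = 8039/14056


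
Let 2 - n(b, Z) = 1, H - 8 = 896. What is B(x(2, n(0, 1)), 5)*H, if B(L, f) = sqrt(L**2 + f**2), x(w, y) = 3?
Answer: 904*sqrt(34) ≈ 5271.2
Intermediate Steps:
H = 904 (H = 8 + 896 = 904)
n(b, Z) = 1 (n(b, Z) = 2 - 1*1 = 2 - 1 = 1)
B(x(2, n(0, 1)), 5)*H = sqrt(3**2 + 5**2)*904 = sqrt(9 + 25)*904 = sqrt(34)*904 = 904*sqrt(34)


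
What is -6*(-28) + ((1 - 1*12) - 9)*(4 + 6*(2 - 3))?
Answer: 208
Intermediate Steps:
-6*(-28) + ((1 - 1*12) - 9)*(4 + 6*(2 - 3)) = 168 + ((1 - 12) - 9)*(4 + 6*(-1)) = 168 + (-11 - 9)*(4 - 6) = 168 - 20*(-2) = 168 + 40 = 208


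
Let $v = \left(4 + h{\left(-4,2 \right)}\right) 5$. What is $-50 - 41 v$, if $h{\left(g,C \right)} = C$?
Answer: $-1280$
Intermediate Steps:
$v = 30$ ($v = \left(4 + 2\right) 5 = 6 \cdot 5 = 30$)
$-50 - 41 v = -50 - 1230 = -1280$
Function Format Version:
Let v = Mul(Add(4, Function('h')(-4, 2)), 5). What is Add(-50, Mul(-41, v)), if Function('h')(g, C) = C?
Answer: -1280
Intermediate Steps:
v = 30 (v = Mul(Add(4, 2), 5) = Mul(6, 5) = 30)
Add(-50, Mul(-41, v)) = Add(-50, Mul(-41, 30)) = Add(-50, -1230) = -1280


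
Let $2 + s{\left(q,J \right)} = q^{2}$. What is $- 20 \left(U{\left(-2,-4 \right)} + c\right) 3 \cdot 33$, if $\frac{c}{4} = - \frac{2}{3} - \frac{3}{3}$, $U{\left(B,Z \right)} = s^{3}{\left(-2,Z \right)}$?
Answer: $-2640$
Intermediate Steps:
$s{\left(q,J \right)} = -2 + q^{2}$
$U{\left(B,Z \right)} = 8$ ($U{\left(B,Z \right)} = \left(-2 + \left(-2\right)^{2}\right)^{3} = \left(-2 + 4\right)^{3} = 2^{3} = 8$)
$c = - \frac{20}{3}$ ($c = 4 \left(- \frac{2}{3} - \frac{3}{3}\right) = 4 \left(\left(-2\right) \frac{1}{3} - 1\right) = 4 \left(- \frac{2}{3} - 1\right) = 4 \left(- \frac{5}{3}\right) = - \frac{20}{3} \approx -6.6667$)
$- 20 \left(U{\left(-2,-4 \right)} + c\right) 3 \cdot 33 = - 20 \left(8 - \frac{20}{3}\right) 3 \cdot 33 = - 20 \cdot \frac{4}{3} \cdot 3 \cdot 33 = \left(-20\right) 4 \cdot 33 = \left(-80\right) 33 = -2640$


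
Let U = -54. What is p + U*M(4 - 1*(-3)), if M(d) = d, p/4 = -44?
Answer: -554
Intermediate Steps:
p = -176 (p = 4*(-44) = -176)
p + U*M(4 - 1*(-3)) = -176 - 54*(4 - 1*(-3)) = -176 - 54*(4 + 3) = -176 - 54*7 = -176 - 378 = -554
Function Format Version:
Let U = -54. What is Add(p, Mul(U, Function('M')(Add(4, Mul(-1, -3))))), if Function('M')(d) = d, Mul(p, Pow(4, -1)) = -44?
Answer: -554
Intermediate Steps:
p = -176 (p = Mul(4, -44) = -176)
Add(p, Mul(U, Function('M')(Add(4, Mul(-1, -3))))) = Add(-176, Mul(-54, Add(4, Mul(-1, -3)))) = Add(-176, Mul(-54, Add(4, 3))) = Add(-176, Mul(-54, 7)) = Add(-176, -378) = -554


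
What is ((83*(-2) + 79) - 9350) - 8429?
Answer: -17866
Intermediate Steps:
((83*(-2) + 79) - 9350) - 8429 = ((-166 + 79) - 9350) - 8429 = (-87 - 9350) - 8429 = -9437 - 8429 = -17866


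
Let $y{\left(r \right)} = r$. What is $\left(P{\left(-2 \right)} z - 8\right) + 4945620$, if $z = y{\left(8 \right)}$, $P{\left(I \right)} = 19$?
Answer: $4945764$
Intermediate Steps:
$z = 8$
$\left(P{\left(-2 \right)} z - 8\right) + 4945620 = \left(19 \cdot 8 - 8\right) + 4945620 = \left(152 - 8\right) + 4945620 = 144 + 4945620 = 4945764$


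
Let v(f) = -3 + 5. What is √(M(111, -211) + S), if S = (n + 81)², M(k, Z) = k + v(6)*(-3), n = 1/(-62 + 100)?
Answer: √9631861/38 ≈ 81.672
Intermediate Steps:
n = 1/38 ≈ 0.026316
v(f) = 2
M(k, Z) = -6 + k (M(k, Z) = k + 2*(-3) = k - 6 = -6 + k)
S = 9480241/1444 (S = (1/38 + 81)² = (3079/38)² = 9480241/1444 ≈ 6565.3)
√(M(111, -211) + S) = √((-6 + 111) + 9480241/1444) = √(105 + 9480241/1444) = √(9631861/1444) = √9631861/38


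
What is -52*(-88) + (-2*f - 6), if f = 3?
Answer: 4564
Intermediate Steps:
-52*(-88) + (-2*f - 6) = -52*(-88) + (-2*3 - 6) = 4576 + (-6 - 6) = 4576 - 12 = 4564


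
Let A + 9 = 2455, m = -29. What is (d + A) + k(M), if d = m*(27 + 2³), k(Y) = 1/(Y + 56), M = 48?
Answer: 148825/104 ≈ 1431.0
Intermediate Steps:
A = 2446 (A = -9 + 2455 = 2446)
k(Y) = 1/(56 + Y)
d = -1015 (d = -29*(27 + 2³) = -29*(27 + 8) = -29*35 = -1015)
(d + A) + k(M) = (-1015 + 2446) + 1/(56 + 48) = 1431 + 1/104 = 148825/104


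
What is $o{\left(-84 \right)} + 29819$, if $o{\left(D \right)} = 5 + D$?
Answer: $29740$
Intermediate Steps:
$o{\left(-84 \right)} + 29819 = \left(5 - 84\right) + 29819 = -79 + 29819 = 29740$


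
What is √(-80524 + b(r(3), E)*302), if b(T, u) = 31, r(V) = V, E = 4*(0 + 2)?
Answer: I*√71162 ≈ 266.76*I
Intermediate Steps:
E = 8 (E = 4*2 = 8)
√(-80524 + b(r(3), E)*302) = √(-80524 + 31*302) = √(-80524 + 9362) = √(-71162) = I*√71162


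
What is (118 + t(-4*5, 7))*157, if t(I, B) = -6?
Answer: 17584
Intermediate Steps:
(118 + t(-4*5, 7))*157 = (118 - 6)*157 = 112*157 = 17584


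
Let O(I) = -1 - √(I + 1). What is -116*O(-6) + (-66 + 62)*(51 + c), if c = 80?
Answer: -408 + 116*I*√5 ≈ -408.0 + 259.38*I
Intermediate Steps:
O(I) = -1 - √(1 + I)
-116*O(-6) + (-66 + 62)*(51 + c) = -116*(-1 - √(1 - 6)) + (-66 + 62)*(51 + 80) = -116*(-1 - √(-5)) - 4*131 = -116*(-1 - I*√5) - 524 = (116 + 116*I*√5) - 524 = -408 + 116*I*√5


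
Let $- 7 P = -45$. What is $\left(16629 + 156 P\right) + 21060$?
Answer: $\frac{270843}{7} \approx 38692.0$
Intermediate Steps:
$P = \frac{45}{7}$ ($P = \left(- \frac{1}{7}\right) \left(-45\right) = \frac{45}{7} \approx 6.4286$)
$\left(16629 + 156 P\right) + 21060 = \left(16629 + 156 \cdot \frac{45}{7}\right) + 21060 = \left(16629 + \frac{7020}{7}\right) + 21060 = \frac{123423}{7} + 21060 = \frac{270843}{7}$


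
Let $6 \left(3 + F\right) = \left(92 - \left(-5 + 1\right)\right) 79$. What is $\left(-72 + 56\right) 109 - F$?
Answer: $-3005$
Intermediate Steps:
$F = 1261$ ($F = -3 + \frac{\left(92 - \left(-5 + 1\right)\right) 79}{6} = -3 + \frac{\left(92 - -4\right) 79}{6} = -3 + \frac{\left(92 + 4\right) 79}{6} = -3 + \frac{96 \cdot 79}{6} = -3 + \frac{1}{6} \cdot 7584 = -3 + 1264 = 1261$)
$\left(-72 + 56\right) 109 - F = \left(-72 + 56\right) 109 - 1261 = \left(-16\right) 109 - 1261 = -1744 - 1261 = -3005$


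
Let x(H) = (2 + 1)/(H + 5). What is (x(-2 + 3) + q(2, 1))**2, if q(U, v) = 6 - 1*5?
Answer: 9/4 ≈ 2.2500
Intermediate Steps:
q(U, v) = 1 (q(U, v) = 6 - 5 = 1)
x(H) = 3/(5 + H)
(x(-2 + 3) + q(2, 1))**2 = (3/(5 + (-2 + 3)) + 1)**2 = (3/(5 + 1) + 1)**2 = (3/6 + 1)**2 = (3*(1/6) + 1)**2 = (1/2 + 1)**2 = (3/2)**2 = 9/4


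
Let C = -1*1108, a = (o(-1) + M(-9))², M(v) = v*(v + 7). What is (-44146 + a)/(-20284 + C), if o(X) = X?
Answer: 43857/21392 ≈ 2.0502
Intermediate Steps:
M(v) = v*(7 + v)
a = 289 (a = (-1 - 9*(7 - 9))² = (-1 - 9*(-2))² = (-1 + 18)² = 17² = 289)
C = -1108
(-44146 + a)/(-20284 + C) = (-44146 + 289)/(-20284 - 1108) = -43857/(-21392) = -43857*(-1/21392) = 43857/21392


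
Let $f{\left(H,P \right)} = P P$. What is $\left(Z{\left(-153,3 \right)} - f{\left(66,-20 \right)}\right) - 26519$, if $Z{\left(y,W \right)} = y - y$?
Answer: $-26919$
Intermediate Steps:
$Z{\left(y,W \right)} = 0$
$f{\left(H,P \right)} = P^{2}$
$\left(Z{\left(-153,3 \right)} - f{\left(66,-20 \right)}\right) - 26519 = \left(0 - \left(-20\right)^{2}\right) - 26519 = \left(0 - 400\right) - 26519 = -400 - 26519 = -26919$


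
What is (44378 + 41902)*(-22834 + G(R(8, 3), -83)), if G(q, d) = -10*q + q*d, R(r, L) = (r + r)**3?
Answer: -34836585360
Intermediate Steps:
R(r, L) = 8*r**3 (R(r, L) = (2*r)**3 = 8*r**3)
G(q, d) = -10*q + d*q
(44378 + 41902)*(-22834 + G(R(8, 3), -83)) = (44378 + 41902)*(-22834 + (8*8**3)*(-10 - 83)) = 86280*(-22834 + (8*512)*(-93)) = 86280*(-22834 + 4096*(-93)) = 86280*(-22834 - 380928) = 86280*(-403762) = -34836585360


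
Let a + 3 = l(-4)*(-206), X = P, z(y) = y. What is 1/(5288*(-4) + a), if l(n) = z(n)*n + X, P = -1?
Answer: -1/24245 ≈ -4.1246e-5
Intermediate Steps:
X = -1
l(n) = -1 + n² (l(n) = n*n - 1 = n² - 1 = -1 + n²)
a = -3093 (a = -3 + (-1 + (-4)²)*(-206) = -3 + (-1 + 16)*(-206) = -3 + 15*(-206) = -3 - 3090 = -3093)
1/(5288*(-4) + a) = 1/(5288*(-4) - 3093) = 1/(-21152 - 3093) = 1/(-24245) = -1/24245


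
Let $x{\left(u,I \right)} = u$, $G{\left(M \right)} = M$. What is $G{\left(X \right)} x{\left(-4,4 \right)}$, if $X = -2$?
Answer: $8$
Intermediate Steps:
$G{\left(X \right)} x{\left(-4,4 \right)} = \left(-2\right) \left(-4\right) = 8$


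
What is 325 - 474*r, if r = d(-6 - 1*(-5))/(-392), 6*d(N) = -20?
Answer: 31455/98 ≈ 320.97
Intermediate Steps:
d(N) = -10/3 (d(N) = (1/6)*(-20) = -10/3)
r = 5/588 (r = -10/3/(-392) = -10/3*(-1/392) = 5/588 ≈ 0.0085034)
325 - 474*r = 325 - 474*5/588 = 325 - 395/98 = 31455/98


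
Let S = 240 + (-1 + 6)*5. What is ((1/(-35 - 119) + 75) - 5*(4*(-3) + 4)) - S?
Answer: -23101/154 ≈ -150.01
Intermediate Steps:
S = 265 (S = 240 + 5*5 = 240 + 25 = 265)
((1/(-35 - 119) + 75) - 5*(4*(-3) + 4)) - S = ((1/(-35 - 119) + 75) - 5*(4*(-3) + 4)) - 1*265 = ((1/(-154) + 75) - 5*(-12 + 4)) - 265 = ((-1/154 + 75) - 5*(-8)) - 265 = (11549/154 + 40) - 265 = 17709/154 - 265 = -23101/154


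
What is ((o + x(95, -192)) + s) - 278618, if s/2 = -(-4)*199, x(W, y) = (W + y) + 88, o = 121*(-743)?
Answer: -366938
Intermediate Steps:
o = -89903
x(W, y) = 88 + W + y
s = 1592 (s = 2*(-(-4)*199) = 2*(-1*(-796)) = 2*796 = 1592)
((o + x(95, -192)) + s) - 278618 = ((-89903 + (88 + 95 - 192)) + 1592) - 278618 = ((-89903 - 9) + 1592) - 278618 = (-89912 + 1592) - 278618 = -88320 - 278618 = -366938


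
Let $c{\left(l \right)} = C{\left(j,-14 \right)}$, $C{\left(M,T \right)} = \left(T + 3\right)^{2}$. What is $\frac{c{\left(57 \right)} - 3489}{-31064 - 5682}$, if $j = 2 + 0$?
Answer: $\frac{1684}{18373} \approx 0.091656$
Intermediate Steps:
$j = 2$
$C{\left(M,T \right)} = \left(3 + T\right)^{2}$
$c{\left(l \right)} = 121$ ($c{\left(l \right)} = \left(3 - 14\right)^{2} = \left(-11\right)^{2} = 121$)
$\frac{c{\left(57 \right)} - 3489}{-31064 - 5682} = \frac{121 - 3489}{-31064 - 5682} = - \frac{3368}{-36746} = \left(-3368\right) \left(- \frac{1}{36746}\right) = \frac{1684}{18373}$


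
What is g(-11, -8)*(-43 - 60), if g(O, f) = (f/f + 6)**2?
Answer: -5047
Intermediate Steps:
g(O, f) = 49 (g(O, f) = (1 + 6)**2 = 7**2 = 49)
g(-11, -8)*(-43 - 60) = 49*(-43 - 60) = 49*(-103) = -5047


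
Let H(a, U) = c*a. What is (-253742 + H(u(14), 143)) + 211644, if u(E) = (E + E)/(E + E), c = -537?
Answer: -42635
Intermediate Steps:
u(E) = 1 (u(E) = (2*E)/((2*E)) = (2*E)*(1/(2*E)) = 1)
H(a, U) = -537*a
(-253742 + H(u(14), 143)) + 211644 = (-253742 - 537*1) + 211644 = (-253742 - 537) + 211644 = -254279 + 211644 = -42635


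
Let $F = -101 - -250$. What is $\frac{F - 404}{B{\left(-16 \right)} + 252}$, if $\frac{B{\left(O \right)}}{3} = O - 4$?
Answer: $- \frac{85}{64} \approx -1.3281$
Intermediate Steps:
$B{\left(O \right)} = -12 + 3 O$ ($B{\left(O \right)} = 3 \left(O - 4\right) = 3 \left(-4 + O\right) = -12 + 3 O$)
$F = 149$ ($F = -101 + 250 = 149$)
$\frac{F - 404}{B{\left(-16 \right)} + 252} = \frac{149 - 404}{\left(-12 + 3 \left(-16\right)\right) + 252} = - \frac{255}{\left(-12 - 48\right) + 252} = - \frac{255}{-60 + 252} = - \frac{255}{192} = \left(-255\right) \frac{1}{192} = - \frac{85}{64}$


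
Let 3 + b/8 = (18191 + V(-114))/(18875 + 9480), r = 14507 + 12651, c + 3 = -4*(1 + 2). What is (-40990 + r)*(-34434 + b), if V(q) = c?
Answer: 13512635469424/28355 ≈ 4.7655e+8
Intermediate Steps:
c = -15 (c = -3 - 4*(1 + 2) = -3 - 4*3 = -3 - 12 = -15)
V(q) = -15
r = 27158
b = -535112/28355 (b = -24 + 8*((18191 - 15)/(18875 + 9480)) = -24 + 8*(18176/28355) = -24 + 145408/28355 = -535112/28355 ≈ -18.872)
(-40990 + r)*(-34434 + b) = (-40990 + 27158)*(-34434 - 535112/28355) = -13832*(-976911182/28355) = 13512635469424/28355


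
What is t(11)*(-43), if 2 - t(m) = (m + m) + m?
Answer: 1333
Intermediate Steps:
t(m) = 2 - 3*m (t(m) = 2 - ((m + m) + m) = 2 - (2*m + m) = 2 - 3*m)
t(11)*(-43) = (2 - 3*11)*(-43) = (2 - 33)*(-43) = -31*(-43) = 1333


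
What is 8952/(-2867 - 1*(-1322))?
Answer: -2984/515 ≈ -5.7942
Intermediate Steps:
8952/(-2867 - 1*(-1322)) = 8952/(-2867 + 1322) = 8952/(-1545) = 8952*(-1/1545) = -2984/515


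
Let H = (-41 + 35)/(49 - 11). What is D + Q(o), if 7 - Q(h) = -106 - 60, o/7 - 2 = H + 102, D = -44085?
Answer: -43912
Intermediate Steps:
H = -3/19 (H = -6/38 = -6*1/38 = -3/19 ≈ -0.15789)
o = 13811/19 (o = 14 + 7*(-3/19 + 102) = 14 + 7*(1935/19) = 14 + 13545/19 = 13811/19 ≈ 726.89)
Q(h) = 173 (Q(h) = 7 - (-106 - 60) = 7 - 1*(-166) = 7 + 166 = 173)
D + Q(o) = -44085 + 173 = -43912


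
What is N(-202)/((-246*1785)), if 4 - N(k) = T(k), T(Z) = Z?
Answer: -103/219555 ≈ -0.00046913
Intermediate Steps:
N(k) = 4 - k
N(-202)/((-246*1785)) = (4 - 1*(-202))/((-246*1785)) = (4 + 202)/(-439110) = 206*(-1/439110) = -103/219555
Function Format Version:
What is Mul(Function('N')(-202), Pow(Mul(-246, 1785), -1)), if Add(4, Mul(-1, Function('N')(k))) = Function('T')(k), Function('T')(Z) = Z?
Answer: Rational(-103, 219555) ≈ -0.00046913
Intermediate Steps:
Function('N')(k) = Add(4, Mul(-1, k))
Mul(Function('N')(-202), Pow(Mul(-246, 1785), -1)) = Mul(Add(4, Mul(-1, -202)), Pow(Mul(-246, 1785), -1)) = Mul(Add(4, 202), Pow(-439110, -1)) = Mul(206, Rational(-1, 439110)) = Rational(-103, 219555)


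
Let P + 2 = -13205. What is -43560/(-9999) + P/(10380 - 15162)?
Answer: 3437987/482982 ≈ 7.1182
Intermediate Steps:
P = -13207 (P = -2 - 13205 = -13207)
-43560/(-9999) + P/(10380 - 15162) = -43560/(-9999) - 13207/(10380 - 15162) = -43560*(-1/9999) - 13207/(-4782) = 440/101 - 13207*(-1/4782) = 440/101 + 13207/4782 = 3437987/482982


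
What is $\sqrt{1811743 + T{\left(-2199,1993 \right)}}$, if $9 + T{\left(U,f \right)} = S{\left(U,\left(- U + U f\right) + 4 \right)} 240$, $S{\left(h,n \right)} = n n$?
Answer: $\sqrt{4605105410583574} \approx 6.7861 \cdot 10^{7}$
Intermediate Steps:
$S{\left(h,n \right)} = n^{2}$
$T{\left(U,f \right)} = -9 + 240 \left(4 - U + U f\right)^{2}$ ($T{\left(U,f \right)} = -9 + \left(\left(- U + U f\right) + 4\right)^{2} \cdot 240 = -9 + \left(4 - U + U f\right)^{2} \cdot 240 = -9 + 240 \left(4 - U + U f\right)^{2}$)
$\sqrt{1811743 + T{\left(-2199,1993 \right)}} = \sqrt{1811743 - \left(9 - 240 \left(4 - -2199 - 4382607\right)^{2}\right)} = \sqrt{1811743 - \left(9 - 240 \left(4 + 2199 - 4382607\right)^{2}\right)} = \sqrt{1811743 - \left(9 - 240 \left(-4380404\right)^{2}\right)} = \sqrt{1811743 + \left(-9 + 240 \cdot 19187939203216\right)} = \sqrt{1811743 + \left(-9 + 4605105408771840\right)} = \sqrt{1811743 + 4605105408771831} = \sqrt{4605105410583574}$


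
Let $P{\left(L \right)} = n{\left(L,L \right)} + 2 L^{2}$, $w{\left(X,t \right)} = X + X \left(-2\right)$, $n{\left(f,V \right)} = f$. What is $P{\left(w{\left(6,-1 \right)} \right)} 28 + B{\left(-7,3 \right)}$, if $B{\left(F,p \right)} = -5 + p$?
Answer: $1846$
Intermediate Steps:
$w{\left(X,t \right)} = - X$ ($w{\left(X,t \right)} = X - 2 X = - X$)
$P{\left(L \right)} = L + 2 L^{2}$
$P{\left(w{\left(6,-1 \right)} \right)} 28 + B{\left(-7,3 \right)} = \left(-1\right) 6 \left(1 + 2 \left(\left(-1\right) 6\right)\right) 28 + \left(-5 + 3\right) = - 6 \left(1 + 2 \left(-6\right)\right) 28 - 2 = - 6 \left(1 - 12\right) 28 - 2 = \left(-6\right) \left(-11\right) 28 - 2 = 66 \cdot 28 - 2 = 1848 - 2 = 1846$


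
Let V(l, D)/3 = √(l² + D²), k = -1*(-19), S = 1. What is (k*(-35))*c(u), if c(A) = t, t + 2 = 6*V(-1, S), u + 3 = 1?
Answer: 1330 - 11970*√2 ≈ -15598.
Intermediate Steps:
u = -2 (u = -3 + 1 = -2)
k = 19
V(l, D) = 3*√(D² + l²) (V(l, D) = 3*√(l² + D²) = 3*√(D² + l²))
t = -2 + 18*√2 (t = -2 + 6*(3*√(1² + (-1)²)) = -2 + 6*(3*√(1 + 1)) = -2 + 6*(3*√2) = -2 + 18*√2 ≈ 23.456)
c(A) = -2 + 18*√2
(k*(-35))*c(u) = (19*(-35))*(-2 + 18*√2) = -665*(-2 + 18*√2) = 1330 - 11970*√2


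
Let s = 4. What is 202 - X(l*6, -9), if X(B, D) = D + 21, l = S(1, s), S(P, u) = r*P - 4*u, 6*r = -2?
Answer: 190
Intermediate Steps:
r = -1/3 (r = (1/6)*(-2) = -1/3 ≈ -0.33333)
S(P, u) = -4*u - P/3 (S(P, u) = -P/3 - 4*u = -4*u - P/3)
l = -49/3 (l = -4*4 - 1/3*1 = -16 - 1/3 = -49/3 ≈ -16.333)
X(B, D) = 21 + D
202 - X(l*6, -9) = 202 - (21 - 9) = 202 - 1*12 = 202 - 12 = 190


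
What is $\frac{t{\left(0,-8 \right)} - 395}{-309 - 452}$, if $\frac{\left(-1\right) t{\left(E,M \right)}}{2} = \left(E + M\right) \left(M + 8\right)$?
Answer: $\frac{395}{761} \approx 0.51905$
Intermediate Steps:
$t{\left(E,M \right)} = - 2 \left(8 + M\right) \left(E + M\right)$ ($t{\left(E,M \right)} = - 2 \left(E + M\right) \left(M + 8\right) = - 2 \left(E + M\right) \left(8 + M\right) = - 2 \left(8 + M\right) \left(E + M\right)$)
$\frac{t{\left(0,-8 \right)} - 395}{-309 - 452} = \frac{\left(\left(-16\right) 0 - -128 - 2 \left(-8\right)^{2} - 0 \left(-8\right)\right) - 395}{-309 - 452} = \frac{\left(0 + 128 - 128 + 0\right) - 395}{-761} = \left(\left(0 + 128 - 128 + 0\right) - 395\right) \left(- \frac{1}{761}\right) = \left(0 - 395\right) \left(- \frac{1}{761}\right) = \left(-395\right) \left(- \frac{1}{761}\right) = \frac{395}{761}$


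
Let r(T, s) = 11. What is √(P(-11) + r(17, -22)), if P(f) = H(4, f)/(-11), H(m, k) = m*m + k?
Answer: 2*√319/11 ≈ 3.2474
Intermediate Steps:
H(m, k) = k + m² (H(m, k) = m² + k = k + m²)
P(f) = -16/11 - f/11 (P(f) = (f + 4²)/(-11) = (f + 16)*(-1/11) = (16 + f)*(-1/11) = -16/11 - f/11)
√(P(-11) + r(17, -22)) = √((-16/11 - 1/11*(-11)) + 11) = √((-16/11 + 1) + 11) = √(-5/11 + 11) = √(116/11) = 2*√319/11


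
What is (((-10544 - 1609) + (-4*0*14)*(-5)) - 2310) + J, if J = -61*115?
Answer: -21478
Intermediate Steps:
J = -7015
(((-10544 - 1609) + (-4*0*14)*(-5)) - 2310) + J = (((-10544 - 1609) + (-4*0*14)*(-5)) - 2310) - 7015 = ((-12153 + (0*14)*(-5)) - 2310) - 7015 = ((-12153 + 0*(-5)) - 2310) - 7015 = ((-12153 + 0) - 2310) - 7015 = (-12153 - 2310) - 7015 = -14463 - 7015 = -21478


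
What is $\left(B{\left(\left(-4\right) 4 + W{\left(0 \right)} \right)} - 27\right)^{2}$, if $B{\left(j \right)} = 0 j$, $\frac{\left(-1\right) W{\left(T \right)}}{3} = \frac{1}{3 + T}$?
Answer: $729$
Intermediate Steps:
$W{\left(T \right)} = - \frac{3}{3 + T}$
$B{\left(j \right)} = 0$
$\left(B{\left(\left(-4\right) 4 + W{\left(0 \right)} \right)} - 27\right)^{2} = \left(0 - 27\right)^{2} = \left(-27\right)^{2} = 729$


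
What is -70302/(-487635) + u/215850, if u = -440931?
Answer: -4440860033/2339022550 ≈ -1.8986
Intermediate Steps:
-70302/(-487635) + u/215850 = -70302/(-487635) - 440931/215850 = -70302*(-1/487635) - 440931*1/215850 = 23434/162545 - 146977/71950 = -4440860033/2339022550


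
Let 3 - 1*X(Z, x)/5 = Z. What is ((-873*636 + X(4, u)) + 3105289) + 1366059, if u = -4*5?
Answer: 3916115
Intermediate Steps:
u = -20
X(Z, x) = 15 - 5*Z
((-873*636 + X(4, u)) + 3105289) + 1366059 = ((-873*636 + (15 - 5*4)) + 3105289) + 1366059 = ((-555228 + (15 - 20)) + 3105289) + 1366059 = ((-555228 - 5) + 3105289) + 1366059 = (-555233 + 3105289) + 1366059 = 2550056 + 1366059 = 3916115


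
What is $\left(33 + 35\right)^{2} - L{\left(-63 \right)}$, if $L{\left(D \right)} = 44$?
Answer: $4580$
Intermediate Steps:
$\left(33 + 35\right)^{2} - L{\left(-63 \right)} = \left(33 + 35\right)^{2} - 44 = 68^{2} - 44 = 4624 - 44 = 4580$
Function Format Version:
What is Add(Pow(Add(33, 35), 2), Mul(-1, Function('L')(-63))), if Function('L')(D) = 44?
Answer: 4580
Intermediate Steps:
Add(Pow(Add(33, 35), 2), Mul(-1, Function('L')(-63))) = Add(Pow(Add(33, 35), 2), Mul(-1, 44)) = Add(Pow(68, 2), -44) = Add(4624, -44) = 4580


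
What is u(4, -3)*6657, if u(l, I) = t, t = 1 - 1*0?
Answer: 6657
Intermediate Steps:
t = 1 (t = 1 + 0 = 1)
u(l, I) = 1
u(4, -3)*6657 = 1*6657 = 6657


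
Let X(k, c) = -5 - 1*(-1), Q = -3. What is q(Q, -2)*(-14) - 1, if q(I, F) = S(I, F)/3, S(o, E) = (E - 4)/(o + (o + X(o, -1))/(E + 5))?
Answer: -25/4 ≈ -6.2500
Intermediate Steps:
X(k, c) = -4 (X(k, c) = -5 + 1 = -4)
S(o, E) = (-4 + E)/(o + (-4 + o)/(5 + E)) (S(o, E) = (E - 4)/(o + (o - 4)/(E + 5)) = (-4 + E)/(o + (-4 + o)/(5 + E)))
q(I, F) = (-20 + F + F²)/(3*(-4 + 6*I + F*I)) (q(I, F) = ((-20 + F + F²)/(-4 + 6*I + F*I))/3 = ((-20 + F + F²)/(-4 + 6*I + F*I))*(⅓) = (-20 + F + F²)/(3*(-4 + 6*I + F*I)))
q(Q, -2)*(-14) - 1 = ((-20 - 2 + (-2)²)/(3*(-4 + 6*(-3) - 2*(-3))))*(-14) - 1 = ((-20 - 2 + 4)/(3*(-4 - 18 + 6)))*(-14) - 1 = ((⅓)*(-18)/(-16))*(-14) - 1 = ((⅓)*(-1/16)*(-18))*(-14) - 1 = (3/8)*(-14) - 1 = -21/4 - 1 = -25/4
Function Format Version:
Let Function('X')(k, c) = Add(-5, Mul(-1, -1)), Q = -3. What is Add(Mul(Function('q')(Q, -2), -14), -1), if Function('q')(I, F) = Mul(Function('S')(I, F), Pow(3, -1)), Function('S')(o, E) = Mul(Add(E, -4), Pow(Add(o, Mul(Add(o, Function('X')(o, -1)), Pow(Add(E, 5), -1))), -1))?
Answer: Rational(-25, 4) ≈ -6.2500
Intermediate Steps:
Function('X')(k, c) = -4 (Function('X')(k, c) = Add(-5, 1) = -4)
Function('S')(o, E) = Mul(Pow(Add(o, Mul(Pow(Add(5, E), -1), Add(-4, o))), -1), Add(-4, E)) (Function('S')(o, E) = Mul(Add(E, -4), Pow(Add(o, Mul(Add(o, -4), Pow(Add(E, 5), -1))), -1)) = Mul(Add(-4, E), Pow(Add(o, Mul(Add(-4, o), Pow(Add(5, E), -1))), -1)) = Mul(Add(-4, E), Pow(Add(o, Mul(Pow(Add(5, E), -1), Add(-4, o))), -1)) = Mul(Pow(Add(o, Mul(Pow(Add(5, E), -1), Add(-4, o))), -1), Add(-4, E)))
Function('q')(I, F) = Mul(Rational(1, 3), Pow(Add(-4, Mul(6, I), Mul(F, I)), -1), Add(-20, F, Pow(F, 2))) (Function('q')(I, F) = Mul(Mul(Pow(Add(-4, Mul(6, I), Mul(F, I)), -1), Add(-20, F, Pow(F, 2))), Pow(3, -1)) = Mul(Mul(Pow(Add(-4, Mul(6, I), Mul(F, I)), -1), Add(-20, F, Pow(F, 2))), Rational(1, 3)) = Mul(Rational(1, 3), Pow(Add(-4, Mul(6, I), Mul(F, I)), -1), Add(-20, F, Pow(F, 2))))
Add(Mul(Function('q')(Q, -2), -14), -1) = Add(Mul(Mul(Rational(1, 3), Pow(Add(-4, Mul(6, -3), Mul(-2, -3)), -1), Add(-20, -2, Pow(-2, 2))), -14), -1) = Add(Mul(Mul(Rational(1, 3), Pow(Add(-4, -18, 6), -1), Add(-20, -2, 4)), -14), -1) = Add(Mul(Mul(Rational(1, 3), Pow(-16, -1), -18), -14), -1) = Add(Mul(Mul(Rational(1, 3), Rational(-1, 16), -18), -14), -1) = Add(Mul(Rational(3, 8), -14), -1) = Add(Rational(-21, 4), -1) = Rational(-25, 4)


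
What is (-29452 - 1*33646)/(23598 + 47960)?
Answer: -31549/35779 ≈ -0.88177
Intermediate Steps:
(-29452 - 1*33646)/(23598 + 47960) = (-29452 - 33646)/71558 = -63098*1/71558 = -31549/35779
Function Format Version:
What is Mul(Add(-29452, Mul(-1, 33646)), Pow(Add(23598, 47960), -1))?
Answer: Rational(-31549, 35779) ≈ -0.88177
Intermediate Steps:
Mul(Add(-29452, Mul(-1, 33646)), Pow(Add(23598, 47960), -1)) = Mul(Add(-29452, -33646), Pow(71558, -1)) = Mul(-63098, Rational(1, 71558)) = Rational(-31549, 35779)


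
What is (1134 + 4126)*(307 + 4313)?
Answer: 24301200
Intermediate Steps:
(1134 + 4126)*(307 + 4313) = 5260*4620 = 24301200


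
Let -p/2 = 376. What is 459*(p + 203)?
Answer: -251991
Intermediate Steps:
p = -752 (p = -2*376 = -752)
459*(p + 203) = 459*(-752 + 203) = 459*(-549) = -251991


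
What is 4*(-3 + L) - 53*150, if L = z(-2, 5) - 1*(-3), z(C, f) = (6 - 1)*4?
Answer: -7870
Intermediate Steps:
z(C, f) = 20 (z(C, f) = 5*4 = 20)
L = 23 (L = 20 - 1*(-3) = 20 + 3 = 23)
4*(-3 + L) - 53*150 = 4*(-3 + 23) - 53*150 = 4*20 - 7950 = 80 - 7950 = -7870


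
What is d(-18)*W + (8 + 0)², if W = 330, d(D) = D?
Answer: -5876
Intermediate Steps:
d(-18)*W + (8 + 0)² = -18*330 + (8 + 0)² = -5940 + 8² = -5940 + 64 = -5876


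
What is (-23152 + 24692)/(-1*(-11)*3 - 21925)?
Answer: -385/5473 ≈ -0.070345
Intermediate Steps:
(-23152 + 24692)/(-1*(-11)*3 - 21925) = 1540/(11*3 - 21925) = 1540/(33 - 21925) = 1540/(-21892) = 1540*(-1/21892) = -385/5473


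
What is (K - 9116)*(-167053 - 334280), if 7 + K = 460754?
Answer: -226417524123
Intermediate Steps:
K = 460747 (K = -7 + 460754 = 460747)
(K - 9116)*(-167053 - 334280) = (460747 - 9116)*(-167053 - 334280) = 451631*(-501333) = -226417524123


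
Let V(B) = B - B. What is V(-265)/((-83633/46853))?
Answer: 0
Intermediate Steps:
V(B) = 0
V(-265)/((-83633/46853)) = 0/((-83633/46853)) = 0/((-83633*1/46853)) = 0/(-83633/46853) = 0*(-46853/83633) = 0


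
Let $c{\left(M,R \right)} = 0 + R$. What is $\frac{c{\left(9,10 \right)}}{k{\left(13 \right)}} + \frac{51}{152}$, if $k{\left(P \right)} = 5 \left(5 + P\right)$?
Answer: $\frac{611}{1368} \approx 0.44664$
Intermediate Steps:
$c{\left(M,R \right)} = R$
$k{\left(P \right)} = 25 + 5 P$
$\frac{c{\left(9,10 \right)}}{k{\left(13 \right)}} + \frac{51}{152} = \frac{10}{25 + 5 \cdot 13} + \frac{51}{152} = \frac{10}{25 + 65} + 51 \cdot \frac{1}{152} = \frac{10}{90} + \frac{51}{152} = 10 \cdot \frac{1}{90} + \frac{51}{152} = \frac{1}{9} + \frac{51}{152} = \frac{611}{1368}$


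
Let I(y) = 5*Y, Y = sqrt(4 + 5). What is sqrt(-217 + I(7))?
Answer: I*sqrt(202) ≈ 14.213*I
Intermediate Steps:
Y = 3 (Y = sqrt(9) = 3)
I(y) = 15 (I(y) = 5*3 = 15)
sqrt(-217 + I(7)) = sqrt(-217 + 15) = sqrt(-202) = I*sqrt(202)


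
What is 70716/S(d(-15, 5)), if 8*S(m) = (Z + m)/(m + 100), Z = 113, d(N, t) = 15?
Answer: 2033085/4 ≈ 5.0827e+5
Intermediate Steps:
S(m) = (113 + m)/(8*(100 + m)) (S(m) = ((113 + m)/(m + 100))/8 = ((113 + m)/(100 + m))/8 = (113 + m)/(8*(100 + m)))
70716/S(d(-15, 5)) = 70716/(((113 + 15)/(8*(100 + 15)))) = 70716/(((⅛)*128/115)) = 70716/(((⅛)*(1/115)*128)) = 70716/(16/115) = 70716*(115/16) = 2033085/4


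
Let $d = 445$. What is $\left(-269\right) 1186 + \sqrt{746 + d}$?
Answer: $-319034 + \sqrt{1191} \approx -3.19 \cdot 10^{5}$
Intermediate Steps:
$\left(-269\right) 1186 + \sqrt{746 + d} = \left(-269\right) 1186 + \sqrt{746 + 445} = -319034 + \sqrt{1191}$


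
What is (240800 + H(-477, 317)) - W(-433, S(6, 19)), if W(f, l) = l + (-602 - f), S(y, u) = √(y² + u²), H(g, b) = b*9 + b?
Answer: 244139 - √397 ≈ 2.4412e+5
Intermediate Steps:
H(g, b) = 10*b (H(g, b) = 9*b + b = 10*b)
S(y, u) = √(u² + y²)
W(f, l) = -602 + l - f
(240800 + H(-477, 317)) - W(-433, S(6, 19)) = (240800 + 10*317) - (-602 + √(19² + 6²) - 1*(-433)) = (240800 + 3170) - (-602 + √(361 + 36) + 433) = 243970 - (-602 + √397 + 433) = 243970 - (-169 + √397) = 243970 + (169 - √397) = 244139 - √397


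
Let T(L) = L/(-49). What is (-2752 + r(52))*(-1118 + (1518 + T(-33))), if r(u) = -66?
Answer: -55325794/49 ≈ -1.1291e+6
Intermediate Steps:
T(L) = -L/49 (T(L) = L*(-1/49) = -L/49)
(-2752 + r(52))*(-1118 + (1518 + T(-33))) = (-2752 - 66)*(-1118 + (1518 - 1/49*(-33))) = -2818*(-1118 + (1518 + 33/49)) = -2818*(-1118 + 74415/49) = -2818*19633/49 = -55325794/49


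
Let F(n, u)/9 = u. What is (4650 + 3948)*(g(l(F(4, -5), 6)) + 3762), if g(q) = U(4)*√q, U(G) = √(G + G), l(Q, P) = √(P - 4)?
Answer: 32345676 + 17196*2^(¾) ≈ 3.2375e+7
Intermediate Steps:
F(n, u) = 9*u
l(Q, P) = √(-4 + P)
U(G) = √2*√G (U(G) = √(2*G) = √2*√G)
g(q) = 2*√2*√q (g(q) = (√2*√4)*√q = (√2*2)*√q = (2*√2)*√q = 2*√2*√q)
(4650 + 3948)*(g(l(F(4, -5), 6)) + 3762) = (4650 + 3948)*(2*√2*√(√(-4 + 6)) + 3762) = 8598*(2*√2*√(√2) + 3762) = 8598*(2*√2*2^(¼) + 3762) = 8598*(2*2^(¾) + 3762) = 8598*(3762 + 2*2^(¾)) = 32345676 + 17196*2^(¾)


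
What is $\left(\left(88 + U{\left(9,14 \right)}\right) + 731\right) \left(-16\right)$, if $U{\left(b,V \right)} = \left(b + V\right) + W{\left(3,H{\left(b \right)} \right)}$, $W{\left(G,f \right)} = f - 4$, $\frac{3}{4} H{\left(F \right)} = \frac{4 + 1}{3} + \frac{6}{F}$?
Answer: $- \frac{121120}{9} \approx -13458.0$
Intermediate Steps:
$H{\left(F \right)} = \frac{20}{9} + \frac{8}{F}$ ($H{\left(F \right)} = \frac{4 \left(\frac{4 + 1}{3} + \frac{6}{F}\right)}{3} = \frac{4 \left(5 \cdot \frac{1}{3} + \frac{6}{F}\right)}{3} = \frac{4 \left(\frac{5}{3} + \frac{6}{F}\right)}{3} = \frac{20}{9} + \frac{8}{F}$)
$W{\left(G,f \right)} = -4 + f$
$U{\left(b,V \right)} = - \frac{16}{9} + V + b + \frac{8}{b}$ ($U{\left(b,V \right)} = \left(b + V\right) + \left(-4 + \left(\frac{20}{9} + \frac{8}{b}\right)\right) = \left(V + b\right) - \left(\frac{16}{9} - \frac{8}{b}\right) = - \frac{16}{9} + V + b + \frac{8}{b}$)
$\left(\left(88 + U{\left(9,14 \right)}\right) + 731\right) \left(-16\right) = \left(\left(88 + \left(- \frac{16}{9} + 14 + 9 + \frac{8}{9}\right)\right) + 731\right) \left(-16\right) = \left(\left(88 + \frac{199}{9}\right) + 731\right) \left(-16\right) = \left(\frac{991}{9} + 731\right) \left(-16\right) = \frac{7570}{9} \left(-16\right) = - \frac{121120}{9}$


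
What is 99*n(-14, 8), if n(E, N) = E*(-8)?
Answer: 11088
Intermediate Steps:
n(E, N) = -8*E
99*n(-14, 8) = 99*(-8*(-14)) = 99*112 = 11088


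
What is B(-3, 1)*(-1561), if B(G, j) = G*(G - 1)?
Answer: -18732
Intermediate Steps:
B(G, j) = G*(-1 + G)
B(-3, 1)*(-1561) = -3*(-1 - 3)*(-1561) = -3*(-4)*(-1561) = 12*(-1561) = -18732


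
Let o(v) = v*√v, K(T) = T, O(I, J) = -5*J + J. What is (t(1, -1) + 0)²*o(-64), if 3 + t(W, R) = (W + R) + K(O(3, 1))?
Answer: -25088*I ≈ -25088.0*I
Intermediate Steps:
O(I, J) = -4*J
t(W, R) = -7 + R + W (t(W, R) = -3 + ((W + R) - 4*1) = -3 + ((R + W) - 4) = -3 + (-4 + R + W) = -7 + R + W)
o(v) = v^(3/2)
(t(1, -1) + 0)²*o(-64) = ((-7 - 1 + 1) + 0)²*(-64)^(3/2) = (-7 + 0)²*(-512*I) = (-7)²*(-512*I) = 49*(-512*I) = -25088*I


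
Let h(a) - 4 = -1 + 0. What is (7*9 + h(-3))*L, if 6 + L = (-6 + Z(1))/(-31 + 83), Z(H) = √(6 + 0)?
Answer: -5247/13 + 33*√6/26 ≈ -400.51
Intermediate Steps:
Z(H) = √6
h(a) = 3 (h(a) = 4 + (-1 + 0) = 4 - 1 = 3)
L = -159/26 + √6/52 (L = -6 + (-6 + √6)/(-31 + 83) = -6 + (-6 + √6)/52 = -6 + (-6 + √6)*(1/52) = -6 + (-3/26 + √6/52) = -159/26 + √6/52 ≈ -6.0683)
(7*9 + h(-3))*L = (7*9 + 3)*(-159/26 + √6/52) = (63 + 3)*(-159/26 + √6/52) = 66*(-159/26 + √6/52) = -5247/13 + 33*√6/26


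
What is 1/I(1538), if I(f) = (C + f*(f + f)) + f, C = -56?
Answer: 1/4732370 ≈ 2.1131e-7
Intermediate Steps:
I(f) = -56 + f + 2*f**2 (I(f) = (-56 + f*(f + f)) + f = (-56 + f*(2*f)) + f = (-56 + 2*f**2) + f = -56 + f + 2*f**2)
1/I(1538) = 1/(-56 + 1538 + 2*1538**2) = 1/(-56 + 1538 + 2*2365444) = 1/(-56 + 1538 + 4730888) = 1/4732370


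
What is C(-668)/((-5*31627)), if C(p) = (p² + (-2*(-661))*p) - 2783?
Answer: 87931/31627 ≈ 2.7803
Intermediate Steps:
C(p) = -2783 + p² + 1322*p (C(p) = (p² + 1322*p) - 2783 = -2783 + p² + 1322*p)
C(-668)/((-5*31627)) = (-2783 + (-668)² + 1322*(-668))/((-5*31627)) = (-2783 + 446224 - 883096)/(-158135) = -439655*(-1/158135) = 87931/31627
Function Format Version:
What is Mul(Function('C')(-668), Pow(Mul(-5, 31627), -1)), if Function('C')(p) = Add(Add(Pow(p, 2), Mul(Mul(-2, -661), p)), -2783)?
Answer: Rational(87931, 31627) ≈ 2.7803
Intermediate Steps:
Function('C')(p) = Add(-2783, Pow(p, 2), Mul(1322, p)) (Function('C')(p) = Add(Add(Pow(p, 2), Mul(1322, p)), -2783) = Add(-2783, Pow(p, 2), Mul(1322, p)))
Mul(Function('C')(-668), Pow(Mul(-5, 31627), -1)) = Mul(Add(-2783, Pow(-668, 2), Mul(1322, -668)), Pow(Mul(-5, 31627), -1)) = Mul(Add(-2783, 446224, -883096), Pow(-158135, -1)) = Mul(-439655, Rational(-1, 158135)) = Rational(87931, 31627)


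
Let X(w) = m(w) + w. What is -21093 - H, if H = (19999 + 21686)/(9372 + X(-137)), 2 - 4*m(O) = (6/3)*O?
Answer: -196290957/9304 ≈ -21097.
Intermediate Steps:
m(O) = ½ - O/2 (m(O) = ½ - 6/3*O/4 = ½ - 6*(⅓)*O/4 = ½ - O/2)
X(w) = ½ + w/2 (X(w) = (½ - w/2) + w = ½ + w/2)
H = 41685/9304 (H = (19999 + 21686)/(9372 + (½ + (½)*(-137))) = 41685/(9372 + (½ - 137/2)) = 41685/(9372 - 68) = 41685/9304 ≈ 4.4803)
-21093 - H = -21093 - 1*41685/9304 = -21093 - 41685/9304 = -196290957/9304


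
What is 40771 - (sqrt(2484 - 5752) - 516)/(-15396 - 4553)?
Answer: 813340163/19949 + 2*I*sqrt(817)/19949 ≈ 40771.0 + 0.0028656*I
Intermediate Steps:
40771 - (sqrt(2484 - 5752) - 516)/(-15396 - 4553) = 40771 - (sqrt(-3268) - 516)/(-19949) = 40771 - (2*I*sqrt(817) - 516)*(-1)/19949 = 40771 - (-516 + 2*I*sqrt(817))*(-1)/19949 = 40771 - (516/19949 - 2*I*sqrt(817)/19949) = 40771 + (-516/19949 + 2*I*sqrt(817)/19949) = 813340163/19949 + 2*I*sqrt(817)/19949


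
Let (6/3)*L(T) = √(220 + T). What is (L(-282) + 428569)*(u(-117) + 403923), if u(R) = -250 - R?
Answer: 173051876510 + 201895*I*√62 ≈ 1.7305e+11 + 1.5897e+6*I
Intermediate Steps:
L(T) = √(220 + T)/2
(L(-282) + 428569)*(u(-117) + 403923) = (√(220 - 282)/2 + 428569)*((-250 - 1*(-117)) + 403923) = (√(-62)/2 + 428569)*((-250 + 117) + 403923) = ((I*√62)/2 + 428569)*(-133 + 403923) = (I*√62/2 + 428569)*403790 = (428569 + I*√62/2)*403790 = 173051876510 + 201895*I*√62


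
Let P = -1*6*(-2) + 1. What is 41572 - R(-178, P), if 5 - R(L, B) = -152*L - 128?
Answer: 68495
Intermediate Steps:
P = 13 (P = -6*(-2) + 1 = 12 + 1 = 13)
R(L, B) = 133 + 152*L (R(L, B) = 5 - (-152*L - 128) = 5 - (-128 - 152*L) = 5 + (128 + 152*L) = 133 + 152*L)
41572 - R(-178, P) = 41572 - (133 + 152*(-178)) = 41572 - (133 - 27056) = 41572 - 1*(-26923) = 41572 + 26923 = 68495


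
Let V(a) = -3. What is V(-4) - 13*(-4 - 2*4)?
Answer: 153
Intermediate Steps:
V(-4) - 13*(-4 - 2*4) = -3 - 13*(-4 - 2*4) = -3 - 13*(-4 - 8) = -3 - 13*(-12) = -3 + 156 = 153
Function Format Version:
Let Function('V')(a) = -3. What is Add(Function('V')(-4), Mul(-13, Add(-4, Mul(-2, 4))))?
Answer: 153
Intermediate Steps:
Add(Function('V')(-4), Mul(-13, Add(-4, Mul(-2, 4)))) = Add(-3, Mul(-13, Add(-4, Mul(-2, 4)))) = Add(-3, Mul(-13, Add(-4, -8))) = Add(-3, Mul(-13, -12)) = Add(-3, 156) = 153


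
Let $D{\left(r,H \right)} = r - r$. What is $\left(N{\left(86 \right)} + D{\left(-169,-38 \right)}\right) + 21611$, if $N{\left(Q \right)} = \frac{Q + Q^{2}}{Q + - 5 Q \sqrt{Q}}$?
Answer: $\frac{46441952}{2149} - \frac{435 \sqrt{86}}{2149} \approx 21609.0$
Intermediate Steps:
$D{\left(r,H \right)} = 0$
$N{\left(Q \right)} = \frac{Q + Q^{2}}{Q - 5 Q^{\frac{3}{2}}}$
$\left(N{\left(86 \right)} + D{\left(-169,-38 \right)}\right) + 21611 = \left(\frac{86 \left(1 + 86\right)}{86 - 5 \cdot 86^{\frac{3}{2}}} + 0\right) + 21611 = \left(86 \frac{1}{86 - 5 \cdot 86 \sqrt{86}} \cdot 87 + 0\right) + 21611 = \left(86 \frac{1}{86 - 430 \sqrt{86}} \cdot 87 + 0\right) + 21611 = \left(\frac{7482}{86 - 430 \sqrt{86}} + 0\right) + 21611 = \frac{7482}{86 - 430 \sqrt{86}} + 21611 = 21611 + \frac{7482}{86 - 430 \sqrt{86}}$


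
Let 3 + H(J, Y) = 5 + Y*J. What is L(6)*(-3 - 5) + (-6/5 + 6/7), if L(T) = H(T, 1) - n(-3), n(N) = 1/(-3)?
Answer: -7036/105 ≈ -67.010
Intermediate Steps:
n(N) = -⅓
H(J, Y) = 2 + J*Y (H(J, Y) = -3 + (5 + Y*J) = -3 + (5 + J*Y) = 2 + J*Y)
L(T) = 7/3 + T (L(T) = (2 + T*1) - 1*(-⅓) = (2 + T) + ⅓ = 7/3 + T)
L(6)*(-3 - 5) + (-6/5 + 6/7) = (7/3 + 6)*(-3 - 5) + (-6/5 + 6/7) = (25/3)*(-8) + (-6*⅕ + 6*(⅐)) = -200/3 + (-6/5 + 6/7) = -200/3 - 12/35 = -7036/105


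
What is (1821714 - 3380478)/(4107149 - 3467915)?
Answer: -5094/2089 ≈ -2.4385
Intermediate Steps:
(1821714 - 3380478)/(4107149 - 3467915) = -1558764/639234 = -1558764*1/639234 = -5094/2089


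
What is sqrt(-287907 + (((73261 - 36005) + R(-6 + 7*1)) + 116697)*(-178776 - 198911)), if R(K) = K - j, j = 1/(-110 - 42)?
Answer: I*sqrt(335855424625786)/76 ≈ 2.4114e+5*I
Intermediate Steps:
j = -1/152 (j = 1/(-152) = -1/152 ≈ -0.0065789)
R(K) = 1/152 + K (R(K) = K - 1*(-1/152) = K + 1/152 = 1/152 + K)
sqrt(-287907 + (((73261 - 36005) + R(-6 + 7*1)) + 116697)*(-178776 - 198911)) = sqrt(-287907 + (((73261 - 36005) + (1/152 + (-6 + 7*1))) + 116697)*(-178776 - 198911)) = sqrt(-287907 + ((37256 + (1/152 + (-6 + 7))) + 116697)*(-377687)) = sqrt(-287907 + ((37256 + (1/152 + 1)) + 116697)*(-377687)) = sqrt(-287907 + ((37256 + 153/152) + 116697)*(-377687)) = sqrt(-287907 + (5663065/152 + 116697)*(-377687)) = sqrt(-287907 + (23401009/152)*(-377687)) = sqrt(-287907 - 8838256886183/152) = sqrt(-8838300648047/152) = I*sqrt(335855424625786)/76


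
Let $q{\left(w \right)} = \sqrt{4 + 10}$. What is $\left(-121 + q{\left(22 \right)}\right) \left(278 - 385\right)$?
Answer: $12947 - 107 \sqrt{14} \approx 12547.0$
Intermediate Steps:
$q{\left(w \right)} = \sqrt{14}$
$\left(-121 + q{\left(22 \right)}\right) \left(278 - 385\right) = \left(-121 + \sqrt{14}\right) \left(278 - 385\right) = \left(-121 + \sqrt{14}\right) \left(-107\right) = 12947 - 107 \sqrt{14}$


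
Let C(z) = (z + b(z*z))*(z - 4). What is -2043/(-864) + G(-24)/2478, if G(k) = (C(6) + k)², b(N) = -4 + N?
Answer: 137015/39648 ≈ 3.4558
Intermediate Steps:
C(z) = (-4 + z)*(-4 + z + z²) (C(z) = (z + (-4 + z*z))*(z - 4) = (z + (-4 + z²))*(-4 + z) = (-4 + z + z²)*(-4 + z) = (-4 + z)*(-4 + z + z²))
G(k) = (76 + k)² (G(k) = ((16 + 6³ - 8*6 - 3*6²) + k)² = ((16 + 216 - 48 - 3*36) + k)² = ((16 + 216 - 48 - 108) + k)² = (76 + k)²)
-2043/(-864) + G(-24)/2478 = -2043/(-864) + (76 - 24)²/2478 = -2043*(-1/864) + 52²*(1/2478) = 227/96 + 2704*(1/2478) = 227/96 + 1352/1239 = 137015/39648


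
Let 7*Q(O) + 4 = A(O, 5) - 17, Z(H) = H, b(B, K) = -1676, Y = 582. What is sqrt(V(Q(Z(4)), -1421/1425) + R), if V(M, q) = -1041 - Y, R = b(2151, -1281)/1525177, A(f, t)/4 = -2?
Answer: I*sqrt(3775368158593619)/1525177 ≈ 40.286*I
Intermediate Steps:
A(f, t) = -8 (A(f, t) = 4*(-2) = -8)
R = -1676/1525177 ≈ -0.0010989
Q(O) = -29/7 (Q(O) = -4/7 + (-8 - 17)/7 = -4/7 + (1/7)*(-25) = -4/7 - 25/7 = -29/7)
V(M, q) = -1623 (V(M, q) = -1041 - 1*582 = -1041 - 582 = -1623)
sqrt(V(Q(Z(4)), -1421/1425) + R) = sqrt(-1623 - 1676/1525177) = sqrt(-2475363947/1525177) = I*sqrt(3775368158593619)/1525177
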